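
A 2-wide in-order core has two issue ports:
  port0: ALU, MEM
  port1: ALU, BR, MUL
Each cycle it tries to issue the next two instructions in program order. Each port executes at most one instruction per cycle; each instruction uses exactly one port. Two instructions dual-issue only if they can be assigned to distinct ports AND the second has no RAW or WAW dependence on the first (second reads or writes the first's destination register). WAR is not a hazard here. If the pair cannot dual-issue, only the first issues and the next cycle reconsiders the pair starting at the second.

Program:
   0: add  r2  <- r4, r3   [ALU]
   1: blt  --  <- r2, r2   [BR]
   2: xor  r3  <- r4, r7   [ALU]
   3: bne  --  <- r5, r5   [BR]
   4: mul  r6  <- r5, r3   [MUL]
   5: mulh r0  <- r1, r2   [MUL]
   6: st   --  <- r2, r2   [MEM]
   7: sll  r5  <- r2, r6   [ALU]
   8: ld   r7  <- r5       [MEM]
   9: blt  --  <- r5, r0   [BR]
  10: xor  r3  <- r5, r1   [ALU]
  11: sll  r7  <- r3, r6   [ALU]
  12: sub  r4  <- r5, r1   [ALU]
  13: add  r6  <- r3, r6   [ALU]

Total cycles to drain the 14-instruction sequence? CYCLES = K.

0. add.ALU @i0  | RAW r2
1. blt.BR xor.ALU @i1+i2  | 2-wide
2. bne.BR @i3  | no-port BR/MUL
3. mul.MUL @i4  | no-port MUL/MUL
4. mulh.MUL st.MEM @i5+i6  | 2-wide
5. sll.ALU @i7  | RAW r5
6. ld.MEM blt.BR @i8+i9  | 2-wide
7. xor.ALU @i10  | RAW r3
8. sll.ALU sub.ALU @i11+i12  | 2-wide
9. add.ALU @i13  | tail

CYCLES = 10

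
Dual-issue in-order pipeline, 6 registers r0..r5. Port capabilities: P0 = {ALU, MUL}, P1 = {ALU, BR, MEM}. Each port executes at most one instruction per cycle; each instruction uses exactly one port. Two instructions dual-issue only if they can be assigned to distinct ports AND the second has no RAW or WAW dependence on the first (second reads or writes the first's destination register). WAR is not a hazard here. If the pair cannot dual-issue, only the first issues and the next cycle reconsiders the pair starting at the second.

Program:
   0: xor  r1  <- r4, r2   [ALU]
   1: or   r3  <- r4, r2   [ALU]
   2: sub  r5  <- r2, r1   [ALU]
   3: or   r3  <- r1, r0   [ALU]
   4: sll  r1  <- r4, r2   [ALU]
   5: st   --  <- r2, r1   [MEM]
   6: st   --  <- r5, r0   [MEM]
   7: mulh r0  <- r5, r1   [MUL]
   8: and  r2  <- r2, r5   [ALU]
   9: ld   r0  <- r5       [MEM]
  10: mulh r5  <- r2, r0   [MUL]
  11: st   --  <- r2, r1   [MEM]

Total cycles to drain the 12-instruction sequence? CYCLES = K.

CYCLES = 7

c0: i0+i1 xor+or  pair
c1: i2+i3 sub+or  pair
c2: i4 sll  RAW r1
c3: i5 st  no-port MEM/MEM
c4: i6+i7 st+mulh  pair
c5: i8+i9 and+ld  pair
c6: i10+i11 mulh+st  pair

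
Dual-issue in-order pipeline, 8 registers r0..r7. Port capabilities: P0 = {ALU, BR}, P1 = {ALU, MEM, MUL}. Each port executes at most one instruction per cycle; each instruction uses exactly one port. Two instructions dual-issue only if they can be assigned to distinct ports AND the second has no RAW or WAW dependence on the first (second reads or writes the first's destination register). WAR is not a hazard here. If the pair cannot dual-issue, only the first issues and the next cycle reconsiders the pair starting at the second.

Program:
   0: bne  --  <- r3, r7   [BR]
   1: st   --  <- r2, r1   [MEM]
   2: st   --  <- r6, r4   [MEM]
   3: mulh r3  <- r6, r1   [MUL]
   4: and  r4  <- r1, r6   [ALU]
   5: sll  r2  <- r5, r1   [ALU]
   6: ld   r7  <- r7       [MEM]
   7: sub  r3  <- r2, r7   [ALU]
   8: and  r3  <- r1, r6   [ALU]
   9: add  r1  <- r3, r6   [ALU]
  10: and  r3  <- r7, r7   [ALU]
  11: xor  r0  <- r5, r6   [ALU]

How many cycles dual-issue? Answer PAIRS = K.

[0] i0/i1  bne.BR;st.MEM  -- pair
[1] i2  st.MEM  -- no-port MEM/MUL
[2] i3/i4  mulh.MUL;and.ALU  -- pair
[3] i5/i6  sll.ALU;ld.MEM  -- pair
[4] i7  sub.ALU  -- WAW r3
[5] i8  and.ALU  -- RAW r3
[6] i9/i10  add.ALU;and.ALU  -- pair
[7] i11  xor.ALU  -- tail

PAIRS = 4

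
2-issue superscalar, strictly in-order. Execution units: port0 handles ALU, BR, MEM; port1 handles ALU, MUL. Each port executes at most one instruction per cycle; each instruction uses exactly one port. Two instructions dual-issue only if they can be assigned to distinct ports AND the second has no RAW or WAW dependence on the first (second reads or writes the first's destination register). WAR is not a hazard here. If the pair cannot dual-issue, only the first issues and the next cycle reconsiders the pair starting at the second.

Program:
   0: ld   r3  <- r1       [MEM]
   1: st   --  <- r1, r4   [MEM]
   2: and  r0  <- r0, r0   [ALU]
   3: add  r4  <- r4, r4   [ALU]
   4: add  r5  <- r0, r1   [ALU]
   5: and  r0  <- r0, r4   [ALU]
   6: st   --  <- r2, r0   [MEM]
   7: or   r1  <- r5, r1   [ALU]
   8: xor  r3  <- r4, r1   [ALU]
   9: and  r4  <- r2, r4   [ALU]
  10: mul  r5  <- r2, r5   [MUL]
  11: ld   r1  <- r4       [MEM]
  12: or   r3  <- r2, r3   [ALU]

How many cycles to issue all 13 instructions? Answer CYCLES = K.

CYCLES = 8

0. ld.MEM @i0  | no-port MEM/MEM
1. st.MEM and.ALU @i1+i2  | 2-wide
2. add.ALU add.ALU @i3+i4  | 2-wide
3. and.ALU @i5  | RAW r0
4. st.MEM or.ALU @i6+i7  | 2-wide
5. xor.ALU and.ALU @i8+i9  | 2-wide
6. mul.MUL ld.MEM @i10+i11  | 2-wide
7. or.ALU @i12  | tail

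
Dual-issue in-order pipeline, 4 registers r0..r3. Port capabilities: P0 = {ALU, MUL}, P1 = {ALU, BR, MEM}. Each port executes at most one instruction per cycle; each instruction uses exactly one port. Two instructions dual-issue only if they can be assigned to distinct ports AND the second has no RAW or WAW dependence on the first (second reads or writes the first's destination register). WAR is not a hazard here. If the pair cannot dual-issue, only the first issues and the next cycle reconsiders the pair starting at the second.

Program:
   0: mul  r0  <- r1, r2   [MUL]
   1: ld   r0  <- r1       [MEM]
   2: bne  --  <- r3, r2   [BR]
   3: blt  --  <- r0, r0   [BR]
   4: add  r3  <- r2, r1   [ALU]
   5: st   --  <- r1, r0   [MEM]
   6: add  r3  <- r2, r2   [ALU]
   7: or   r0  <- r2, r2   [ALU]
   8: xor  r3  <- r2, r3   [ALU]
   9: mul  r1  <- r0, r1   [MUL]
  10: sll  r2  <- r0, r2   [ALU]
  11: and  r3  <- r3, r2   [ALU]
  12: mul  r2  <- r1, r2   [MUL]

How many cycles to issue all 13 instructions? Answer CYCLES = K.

  cy0 -> i0 (mul) WAW r0
  cy1 -> i1 (ld) no-port MEM/BR
  cy2 -> i2 (bne) no-port BR/BR
  cy3 -> i3&i4 (blt/add) dual
  cy4 -> i5&i6 (st/add) dual
  cy5 -> i7&i8 (or/xor) dual
  cy6 -> i9&i10 (mul/sll) dual
  cy7 -> i11&i12 (and/mul) dual

CYCLES = 8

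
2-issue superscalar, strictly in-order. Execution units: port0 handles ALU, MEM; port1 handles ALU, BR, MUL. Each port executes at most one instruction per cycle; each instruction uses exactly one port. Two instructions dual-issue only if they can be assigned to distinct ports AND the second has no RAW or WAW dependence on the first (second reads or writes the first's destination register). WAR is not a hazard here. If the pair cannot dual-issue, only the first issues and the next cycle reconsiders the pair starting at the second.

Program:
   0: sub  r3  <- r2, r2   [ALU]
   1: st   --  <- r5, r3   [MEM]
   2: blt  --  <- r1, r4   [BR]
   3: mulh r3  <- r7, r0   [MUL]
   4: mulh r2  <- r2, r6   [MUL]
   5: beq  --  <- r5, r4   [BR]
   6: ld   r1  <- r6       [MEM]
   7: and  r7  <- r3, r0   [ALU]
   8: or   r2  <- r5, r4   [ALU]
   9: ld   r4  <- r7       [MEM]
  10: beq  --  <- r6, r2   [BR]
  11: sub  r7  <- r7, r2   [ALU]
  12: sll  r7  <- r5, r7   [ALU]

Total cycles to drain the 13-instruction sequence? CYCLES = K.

CYCLES = 9

t=0 i0:sub.ALU ; RAW r3
t=1 i1+i2:st.MEM blt.BR ; 2-wide
t=2 i3:mulh.MUL ; no-port MUL/MUL
t=3 i4:mulh.MUL ; no-port MUL/BR
t=4 i5+i6:beq.BR ld.MEM ; 2-wide
t=5 i7+i8:and.ALU or.ALU ; 2-wide
t=6 i9+i10:ld.MEM beq.BR ; 2-wide
t=7 i11:sub.ALU ; RAW+WAW r7
t=8 i12:sll.ALU ; tail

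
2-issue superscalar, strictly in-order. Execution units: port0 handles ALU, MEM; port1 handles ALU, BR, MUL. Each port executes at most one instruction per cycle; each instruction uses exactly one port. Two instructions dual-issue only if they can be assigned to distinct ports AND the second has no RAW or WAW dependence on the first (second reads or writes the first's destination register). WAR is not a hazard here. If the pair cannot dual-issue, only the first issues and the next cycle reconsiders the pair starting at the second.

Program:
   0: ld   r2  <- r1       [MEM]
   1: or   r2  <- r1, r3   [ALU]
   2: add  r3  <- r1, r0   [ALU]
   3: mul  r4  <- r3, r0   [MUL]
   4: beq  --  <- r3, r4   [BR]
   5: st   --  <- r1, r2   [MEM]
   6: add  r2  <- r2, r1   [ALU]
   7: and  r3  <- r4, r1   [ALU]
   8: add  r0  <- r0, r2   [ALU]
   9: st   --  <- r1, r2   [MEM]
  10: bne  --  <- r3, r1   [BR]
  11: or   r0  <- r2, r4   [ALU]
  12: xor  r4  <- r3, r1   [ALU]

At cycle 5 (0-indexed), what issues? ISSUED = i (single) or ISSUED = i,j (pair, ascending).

ISSUED = 8,9

c0: i0 ld  WAW r2
c1: i1/i2 or/add  2-wide
c2: i3 mul  no-port MUL/BR
c3: i4/i5 beq/st  2-wide
c4: i6/i7 add/and  2-wide
c5: i8/i9 add/st  2-wide
c6: i10/i11 bne/or  2-wide
c7: i12 xor  tail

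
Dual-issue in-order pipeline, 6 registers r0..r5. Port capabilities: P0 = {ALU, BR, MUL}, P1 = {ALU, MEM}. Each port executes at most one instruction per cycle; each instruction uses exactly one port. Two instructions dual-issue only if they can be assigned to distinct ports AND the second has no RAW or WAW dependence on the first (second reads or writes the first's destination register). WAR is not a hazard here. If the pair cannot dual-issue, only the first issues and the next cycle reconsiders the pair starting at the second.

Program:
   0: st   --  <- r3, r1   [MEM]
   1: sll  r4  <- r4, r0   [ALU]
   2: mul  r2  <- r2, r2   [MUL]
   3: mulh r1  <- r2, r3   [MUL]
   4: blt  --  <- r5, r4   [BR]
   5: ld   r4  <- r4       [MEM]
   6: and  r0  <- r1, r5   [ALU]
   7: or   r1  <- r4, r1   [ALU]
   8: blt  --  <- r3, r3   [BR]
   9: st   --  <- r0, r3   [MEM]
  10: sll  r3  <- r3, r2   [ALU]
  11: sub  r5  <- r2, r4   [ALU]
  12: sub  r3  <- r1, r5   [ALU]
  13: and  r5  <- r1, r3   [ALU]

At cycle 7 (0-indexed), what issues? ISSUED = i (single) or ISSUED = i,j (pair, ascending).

ISSUED = 12

  cy0 -> i0+i1 (st.MEM/sll.ALU) 2-wide
  cy1 -> i2 (mul.MUL) no-port MUL/MUL
  cy2 -> i3 (mulh.MUL) no-port MUL/BR
  cy3 -> i4+i5 (blt.BR/ld.MEM) 2-wide
  cy4 -> i6+i7 (and.ALU/or.ALU) 2-wide
  cy5 -> i8+i9 (blt.BR/st.MEM) 2-wide
  cy6 -> i10+i11 (sll.ALU/sub.ALU) 2-wide
  cy7 -> i12 (sub.ALU) RAW r3
  cy8 -> i13 (and.ALU) tail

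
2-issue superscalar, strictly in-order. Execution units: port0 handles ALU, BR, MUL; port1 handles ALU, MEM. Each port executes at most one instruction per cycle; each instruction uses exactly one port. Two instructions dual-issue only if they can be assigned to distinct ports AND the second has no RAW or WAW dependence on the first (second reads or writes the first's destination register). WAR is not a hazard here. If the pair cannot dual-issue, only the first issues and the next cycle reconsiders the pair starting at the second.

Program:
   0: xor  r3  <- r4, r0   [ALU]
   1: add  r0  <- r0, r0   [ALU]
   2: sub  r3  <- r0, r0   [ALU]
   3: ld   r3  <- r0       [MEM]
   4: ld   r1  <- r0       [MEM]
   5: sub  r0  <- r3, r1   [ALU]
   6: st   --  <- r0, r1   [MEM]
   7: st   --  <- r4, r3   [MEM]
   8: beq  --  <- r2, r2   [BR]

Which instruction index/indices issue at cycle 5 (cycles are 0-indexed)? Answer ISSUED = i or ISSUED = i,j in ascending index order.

0. xor.ALU;add.ALU @i0/i1  | pair
1. sub.ALU @i2  | WAW r3
2. ld.MEM @i3  | no-port MEM/MEM
3. ld.MEM @i4  | RAW r1
4. sub.ALU @i5  | RAW r0
5. st.MEM @i6  | no-port MEM/MEM
6. st.MEM;beq.BR @i7/i8  | pair

ISSUED = 6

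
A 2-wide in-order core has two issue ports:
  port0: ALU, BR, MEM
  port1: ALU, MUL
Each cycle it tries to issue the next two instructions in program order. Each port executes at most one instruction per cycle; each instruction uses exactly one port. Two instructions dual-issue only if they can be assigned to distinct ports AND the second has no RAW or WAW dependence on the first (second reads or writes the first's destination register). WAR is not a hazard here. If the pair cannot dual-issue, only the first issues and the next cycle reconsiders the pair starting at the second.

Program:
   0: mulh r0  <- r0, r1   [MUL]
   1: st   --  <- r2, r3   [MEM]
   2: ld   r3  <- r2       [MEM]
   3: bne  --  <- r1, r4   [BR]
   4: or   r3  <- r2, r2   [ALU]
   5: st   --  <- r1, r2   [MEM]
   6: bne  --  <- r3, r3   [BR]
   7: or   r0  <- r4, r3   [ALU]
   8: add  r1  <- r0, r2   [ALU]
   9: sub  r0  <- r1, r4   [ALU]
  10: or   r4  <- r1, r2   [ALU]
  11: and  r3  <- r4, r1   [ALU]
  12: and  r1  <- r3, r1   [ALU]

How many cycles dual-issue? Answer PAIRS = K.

[0] i0&i1  mulh.MUL;st.MEM  -- dual
[1] i2  ld.MEM  -- no-port MEM/BR
[2] i3&i4  bne.BR;or.ALU  -- dual
[3] i5  st.MEM  -- no-port MEM/BR
[4] i6&i7  bne.BR;or.ALU  -- dual
[5] i8  add.ALU  -- RAW r1
[6] i9&i10  sub.ALU;or.ALU  -- dual
[7] i11  and.ALU  -- RAW r3
[8] i12  and.ALU  -- tail

PAIRS = 4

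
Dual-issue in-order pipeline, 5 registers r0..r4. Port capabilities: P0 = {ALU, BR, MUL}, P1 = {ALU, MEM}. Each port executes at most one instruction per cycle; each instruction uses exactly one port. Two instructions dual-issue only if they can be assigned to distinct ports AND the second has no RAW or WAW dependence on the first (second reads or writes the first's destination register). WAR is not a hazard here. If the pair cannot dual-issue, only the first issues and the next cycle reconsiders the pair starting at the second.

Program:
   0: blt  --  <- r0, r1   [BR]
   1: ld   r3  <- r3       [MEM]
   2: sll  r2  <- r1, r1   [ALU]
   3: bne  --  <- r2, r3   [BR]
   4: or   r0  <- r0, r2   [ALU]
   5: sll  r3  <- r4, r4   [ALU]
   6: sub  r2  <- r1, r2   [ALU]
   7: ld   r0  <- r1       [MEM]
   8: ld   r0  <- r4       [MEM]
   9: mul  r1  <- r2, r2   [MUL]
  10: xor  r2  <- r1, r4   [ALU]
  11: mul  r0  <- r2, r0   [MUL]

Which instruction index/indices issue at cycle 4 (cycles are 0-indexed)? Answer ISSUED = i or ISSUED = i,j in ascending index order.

  cy0 -> i0,i1 (blt.BR ld.MEM) pair
  cy1 -> i2 (sll.ALU) RAW r2
  cy2 -> i3,i4 (bne.BR or.ALU) pair
  cy3 -> i5,i6 (sll.ALU sub.ALU) pair
  cy4 -> i7 (ld.MEM) no-port MEM/MEM
  cy5 -> i8,i9 (ld.MEM mul.MUL) pair
  cy6 -> i10 (xor.ALU) RAW r2
  cy7 -> i11 (mul.MUL) tail

ISSUED = 7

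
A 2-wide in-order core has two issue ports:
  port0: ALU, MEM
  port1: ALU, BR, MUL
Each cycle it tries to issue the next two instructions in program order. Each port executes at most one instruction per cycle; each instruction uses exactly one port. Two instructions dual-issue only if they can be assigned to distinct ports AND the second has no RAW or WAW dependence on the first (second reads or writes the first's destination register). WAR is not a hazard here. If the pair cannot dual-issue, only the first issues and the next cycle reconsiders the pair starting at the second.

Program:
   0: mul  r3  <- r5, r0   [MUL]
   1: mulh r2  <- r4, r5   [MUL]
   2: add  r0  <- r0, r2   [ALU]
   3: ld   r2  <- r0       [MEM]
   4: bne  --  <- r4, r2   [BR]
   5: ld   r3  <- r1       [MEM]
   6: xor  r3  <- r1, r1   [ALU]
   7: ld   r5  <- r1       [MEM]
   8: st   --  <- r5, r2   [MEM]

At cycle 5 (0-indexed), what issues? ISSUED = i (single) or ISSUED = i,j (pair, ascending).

#0 head=0: mul i0 no-port MUL/MUL
#1 head=1: mulh i1 RAW r2
#2 head=2: add i2 RAW r0
#3 head=3: ld i3 RAW r2
#4 head=4: bne;ld i4+i5 pair
#5 head=6: xor;ld i6+i7 pair
#6 head=8: st i8 tail

ISSUED = 6,7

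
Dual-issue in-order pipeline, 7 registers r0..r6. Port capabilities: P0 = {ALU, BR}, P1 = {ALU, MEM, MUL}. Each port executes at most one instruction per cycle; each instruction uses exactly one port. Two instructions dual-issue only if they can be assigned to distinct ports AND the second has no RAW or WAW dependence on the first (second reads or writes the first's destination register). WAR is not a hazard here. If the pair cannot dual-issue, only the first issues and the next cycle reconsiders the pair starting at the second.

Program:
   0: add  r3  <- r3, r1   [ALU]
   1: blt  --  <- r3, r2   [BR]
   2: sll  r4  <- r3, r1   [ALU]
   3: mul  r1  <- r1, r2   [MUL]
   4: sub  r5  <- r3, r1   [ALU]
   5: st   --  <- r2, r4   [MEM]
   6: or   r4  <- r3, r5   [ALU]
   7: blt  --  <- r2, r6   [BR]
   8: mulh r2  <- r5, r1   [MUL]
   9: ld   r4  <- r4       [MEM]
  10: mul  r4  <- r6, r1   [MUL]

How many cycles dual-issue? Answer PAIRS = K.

PAIRS = 3

[0] i0  add.ALU  -- RAW r3
[1] i1&i2  blt.BR;sll.ALU  -- 2-wide
[2] i3  mul.MUL  -- RAW r1
[3] i4&i5  sub.ALU;st.MEM  -- 2-wide
[4] i6&i7  or.ALU;blt.BR  -- 2-wide
[5] i8  mulh.MUL  -- no-port MUL/MEM
[6] i9  ld.MEM  -- no-port MEM/MUL
[7] i10  mul.MUL  -- tail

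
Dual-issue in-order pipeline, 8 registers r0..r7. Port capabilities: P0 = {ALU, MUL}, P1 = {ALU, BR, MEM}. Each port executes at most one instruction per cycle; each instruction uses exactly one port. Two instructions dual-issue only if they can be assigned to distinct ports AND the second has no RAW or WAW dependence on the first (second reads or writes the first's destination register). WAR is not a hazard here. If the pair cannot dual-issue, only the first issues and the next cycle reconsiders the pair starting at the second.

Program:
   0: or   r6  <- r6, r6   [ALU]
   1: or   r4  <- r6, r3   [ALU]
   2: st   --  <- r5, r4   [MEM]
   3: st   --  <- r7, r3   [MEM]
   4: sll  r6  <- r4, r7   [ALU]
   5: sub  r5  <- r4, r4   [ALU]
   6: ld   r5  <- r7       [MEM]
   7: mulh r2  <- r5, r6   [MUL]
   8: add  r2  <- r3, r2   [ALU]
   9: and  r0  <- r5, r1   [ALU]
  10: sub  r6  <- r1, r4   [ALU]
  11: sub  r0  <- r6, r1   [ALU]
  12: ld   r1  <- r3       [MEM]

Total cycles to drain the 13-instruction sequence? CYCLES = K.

CYCLES = 10

0. or.ALU @i0  | RAW r6
1. or.ALU @i1  | RAW r4
2. st.MEM @i2  | no-port MEM/MEM
3. st.MEM/sll.ALU @i3&i4  | dual
4. sub.ALU @i5  | WAW r5
5. ld.MEM @i6  | RAW r5
6. mulh.MUL @i7  | RAW+WAW r2
7. add.ALU/and.ALU @i8&i9  | dual
8. sub.ALU @i10  | RAW r6
9. sub.ALU/ld.MEM @i11&i12  | dual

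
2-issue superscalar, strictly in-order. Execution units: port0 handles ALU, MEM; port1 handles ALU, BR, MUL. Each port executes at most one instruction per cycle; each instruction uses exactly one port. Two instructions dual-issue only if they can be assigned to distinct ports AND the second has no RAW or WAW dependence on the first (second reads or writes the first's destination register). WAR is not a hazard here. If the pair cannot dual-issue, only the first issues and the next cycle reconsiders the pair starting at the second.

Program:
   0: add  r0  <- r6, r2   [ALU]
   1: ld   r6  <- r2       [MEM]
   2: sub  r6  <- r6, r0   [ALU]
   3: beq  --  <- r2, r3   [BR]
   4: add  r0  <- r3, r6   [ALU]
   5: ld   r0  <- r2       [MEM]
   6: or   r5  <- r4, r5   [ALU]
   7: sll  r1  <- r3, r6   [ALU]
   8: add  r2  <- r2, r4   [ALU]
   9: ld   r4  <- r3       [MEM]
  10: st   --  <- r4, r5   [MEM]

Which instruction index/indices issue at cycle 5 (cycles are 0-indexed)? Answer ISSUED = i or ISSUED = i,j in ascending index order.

ISSUED = 9

[0] i0/i1  add.ALU;ld.MEM  -- pair
[1] i2/i3  sub.ALU;beq.BR  -- pair
[2] i4  add.ALU  -- WAW r0
[3] i5/i6  ld.MEM;or.ALU  -- pair
[4] i7/i8  sll.ALU;add.ALU  -- pair
[5] i9  ld.MEM  -- no-port MEM/MEM
[6] i10  st.MEM  -- tail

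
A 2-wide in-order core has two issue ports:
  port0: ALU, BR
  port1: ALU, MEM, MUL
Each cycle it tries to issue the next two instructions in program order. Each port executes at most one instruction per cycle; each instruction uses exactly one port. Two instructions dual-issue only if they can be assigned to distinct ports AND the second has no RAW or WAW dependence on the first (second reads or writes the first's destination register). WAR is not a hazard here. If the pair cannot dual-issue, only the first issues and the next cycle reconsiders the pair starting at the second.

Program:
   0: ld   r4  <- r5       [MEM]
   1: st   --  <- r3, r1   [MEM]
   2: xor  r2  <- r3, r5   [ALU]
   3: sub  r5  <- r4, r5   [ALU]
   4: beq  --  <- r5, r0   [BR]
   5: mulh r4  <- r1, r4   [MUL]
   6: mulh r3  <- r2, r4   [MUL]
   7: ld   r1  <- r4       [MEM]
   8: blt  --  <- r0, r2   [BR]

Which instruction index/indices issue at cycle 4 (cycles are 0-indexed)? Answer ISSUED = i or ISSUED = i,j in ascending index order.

t=0 i0:ld ; no-port MEM/MEM
t=1 i1+i2:st xor ; 2-wide
t=2 i3:sub ; RAW r5
t=3 i4+i5:beq mulh ; 2-wide
t=4 i6:mulh ; no-port MUL/MEM
t=5 i7+i8:ld blt ; 2-wide

ISSUED = 6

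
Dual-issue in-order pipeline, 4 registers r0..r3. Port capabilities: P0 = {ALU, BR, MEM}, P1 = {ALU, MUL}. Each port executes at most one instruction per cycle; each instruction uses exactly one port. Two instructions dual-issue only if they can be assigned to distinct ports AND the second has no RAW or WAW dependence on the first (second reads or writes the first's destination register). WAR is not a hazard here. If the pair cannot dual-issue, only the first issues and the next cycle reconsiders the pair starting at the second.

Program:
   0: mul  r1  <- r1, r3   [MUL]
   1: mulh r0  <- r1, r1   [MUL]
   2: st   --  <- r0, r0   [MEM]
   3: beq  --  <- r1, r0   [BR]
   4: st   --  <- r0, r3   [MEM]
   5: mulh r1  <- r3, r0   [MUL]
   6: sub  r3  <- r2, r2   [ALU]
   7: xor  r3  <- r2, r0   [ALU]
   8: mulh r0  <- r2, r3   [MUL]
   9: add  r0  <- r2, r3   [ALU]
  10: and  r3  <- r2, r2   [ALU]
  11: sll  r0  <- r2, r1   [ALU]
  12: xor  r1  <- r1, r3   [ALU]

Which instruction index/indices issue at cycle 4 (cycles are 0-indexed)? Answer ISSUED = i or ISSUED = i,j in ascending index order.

ISSUED = 4,5

  cy0 -> i0 (mul) no-port MUL/MUL
  cy1 -> i1 (mulh) RAW r0
  cy2 -> i2 (st) no-port MEM/BR
  cy3 -> i3 (beq) no-port BR/MEM
  cy4 -> i4,i5 (st mulh) pair
  cy5 -> i6 (sub) WAW r3
  cy6 -> i7 (xor) RAW r3
  cy7 -> i8 (mulh) WAW r0
  cy8 -> i9,i10 (add and) pair
  cy9 -> i11,i12 (sll xor) pair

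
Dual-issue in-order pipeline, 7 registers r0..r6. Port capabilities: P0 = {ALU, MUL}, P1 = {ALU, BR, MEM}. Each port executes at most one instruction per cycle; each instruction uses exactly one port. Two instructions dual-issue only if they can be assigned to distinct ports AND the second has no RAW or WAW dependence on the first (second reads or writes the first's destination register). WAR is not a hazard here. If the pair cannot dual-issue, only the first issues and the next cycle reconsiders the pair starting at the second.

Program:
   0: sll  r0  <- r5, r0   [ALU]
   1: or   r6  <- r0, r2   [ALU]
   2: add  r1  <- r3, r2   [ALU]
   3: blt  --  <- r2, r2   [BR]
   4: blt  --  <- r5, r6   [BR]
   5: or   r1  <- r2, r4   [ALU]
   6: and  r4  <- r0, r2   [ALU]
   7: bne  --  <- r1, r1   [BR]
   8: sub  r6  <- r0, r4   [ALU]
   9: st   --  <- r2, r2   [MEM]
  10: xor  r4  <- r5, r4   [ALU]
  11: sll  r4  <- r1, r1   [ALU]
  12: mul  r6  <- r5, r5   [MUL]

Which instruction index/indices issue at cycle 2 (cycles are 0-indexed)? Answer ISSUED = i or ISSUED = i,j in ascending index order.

  cy0 -> i0 (sll.ALU) RAW r0
  cy1 -> i1/i2 (or.ALU/add.ALU) pair
  cy2 -> i3 (blt.BR) no-port BR/BR
  cy3 -> i4/i5 (blt.BR/or.ALU) pair
  cy4 -> i6/i7 (and.ALU/bne.BR) pair
  cy5 -> i8/i9 (sub.ALU/st.MEM) pair
  cy6 -> i10 (xor.ALU) WAW r4
  cy7 -> i11/i12 (sll.ALU/mul.MUL) pair

ISSUED = 3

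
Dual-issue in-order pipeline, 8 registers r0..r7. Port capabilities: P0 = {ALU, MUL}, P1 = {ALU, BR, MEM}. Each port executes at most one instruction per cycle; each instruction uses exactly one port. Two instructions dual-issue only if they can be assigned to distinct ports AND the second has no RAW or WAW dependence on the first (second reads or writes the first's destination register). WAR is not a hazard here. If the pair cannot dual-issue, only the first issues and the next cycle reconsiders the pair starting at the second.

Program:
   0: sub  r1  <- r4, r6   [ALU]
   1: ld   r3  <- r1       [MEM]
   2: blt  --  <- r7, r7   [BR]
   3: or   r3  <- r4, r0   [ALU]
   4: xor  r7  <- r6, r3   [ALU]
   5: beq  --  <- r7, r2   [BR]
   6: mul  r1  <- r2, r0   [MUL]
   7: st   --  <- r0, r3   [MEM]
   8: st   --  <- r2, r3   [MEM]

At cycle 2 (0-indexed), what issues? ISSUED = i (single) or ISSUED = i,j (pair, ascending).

0. sub.ALU @i0  | RAW r1
1. ld.MEM @i1  | no-port MEM/BR
2. blt.BR;or.ALU @i2/i3  | 2-wide
3. xor.ALU @i4  | RAW r7
4. beq.BR;mul.MUL @i5/i6  | 2-wide
5. st.MEM @i7  | no-port MEM/MEM
6. st.MEM @i8  | tail

ISSUED = 2,3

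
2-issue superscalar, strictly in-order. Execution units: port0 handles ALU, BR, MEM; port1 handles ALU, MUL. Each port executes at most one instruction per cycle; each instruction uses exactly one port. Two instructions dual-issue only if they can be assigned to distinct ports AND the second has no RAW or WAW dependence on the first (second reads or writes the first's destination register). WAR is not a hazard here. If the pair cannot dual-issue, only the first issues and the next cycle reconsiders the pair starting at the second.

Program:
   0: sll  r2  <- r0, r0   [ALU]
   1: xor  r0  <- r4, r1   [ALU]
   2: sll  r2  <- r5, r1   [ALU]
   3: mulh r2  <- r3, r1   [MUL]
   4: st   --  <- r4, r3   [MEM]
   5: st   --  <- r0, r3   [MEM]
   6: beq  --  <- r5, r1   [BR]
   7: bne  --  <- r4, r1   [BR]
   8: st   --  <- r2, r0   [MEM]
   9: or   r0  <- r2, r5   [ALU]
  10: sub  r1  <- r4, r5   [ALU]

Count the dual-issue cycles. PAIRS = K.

#0 head=0: sll.ALU+xor.ALU i0,i1 dual
#1 head=2: sll.ALU i2 WAW r2
#2 head=3: mulh.MUL+st.MEM i3,i4 dual
#3 head=5: st.MEM i5 no-port MEM/BR
#4 head=6: beq.BR i6 no-port BR/BR
#5 head=7: bne.BR i7 no-port BR/MEM
#6 head=8: st.MEM+or.ALU i8,i9 dual
#7 head=10: sub.ALU i10 tail

PAIRS = 3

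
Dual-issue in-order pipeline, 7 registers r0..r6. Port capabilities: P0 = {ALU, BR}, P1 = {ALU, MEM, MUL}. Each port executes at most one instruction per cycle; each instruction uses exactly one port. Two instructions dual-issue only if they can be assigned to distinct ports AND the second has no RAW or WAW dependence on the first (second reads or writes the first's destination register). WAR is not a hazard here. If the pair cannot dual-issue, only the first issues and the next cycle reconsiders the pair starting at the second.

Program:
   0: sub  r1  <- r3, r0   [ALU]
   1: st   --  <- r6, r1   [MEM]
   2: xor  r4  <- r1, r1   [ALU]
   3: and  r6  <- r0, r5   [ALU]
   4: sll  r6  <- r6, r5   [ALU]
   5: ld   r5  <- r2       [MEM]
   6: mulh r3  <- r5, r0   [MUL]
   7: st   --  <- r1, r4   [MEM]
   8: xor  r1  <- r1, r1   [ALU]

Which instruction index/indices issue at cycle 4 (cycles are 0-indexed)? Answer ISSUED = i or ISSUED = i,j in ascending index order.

  cy0 -> i0 (sub) RAW r1
  cy1 -> i1&i2 (st/xor) pair
  cy2 -> i3 (and) RAW+WAW r6
  cy3 -> i4&i5 (sll/ld) pair
  cy4 -> i6 (mulh) no-port MUL/MEM
  cy5 -> i7&i8 (st/xor) pair

ISSUED = 6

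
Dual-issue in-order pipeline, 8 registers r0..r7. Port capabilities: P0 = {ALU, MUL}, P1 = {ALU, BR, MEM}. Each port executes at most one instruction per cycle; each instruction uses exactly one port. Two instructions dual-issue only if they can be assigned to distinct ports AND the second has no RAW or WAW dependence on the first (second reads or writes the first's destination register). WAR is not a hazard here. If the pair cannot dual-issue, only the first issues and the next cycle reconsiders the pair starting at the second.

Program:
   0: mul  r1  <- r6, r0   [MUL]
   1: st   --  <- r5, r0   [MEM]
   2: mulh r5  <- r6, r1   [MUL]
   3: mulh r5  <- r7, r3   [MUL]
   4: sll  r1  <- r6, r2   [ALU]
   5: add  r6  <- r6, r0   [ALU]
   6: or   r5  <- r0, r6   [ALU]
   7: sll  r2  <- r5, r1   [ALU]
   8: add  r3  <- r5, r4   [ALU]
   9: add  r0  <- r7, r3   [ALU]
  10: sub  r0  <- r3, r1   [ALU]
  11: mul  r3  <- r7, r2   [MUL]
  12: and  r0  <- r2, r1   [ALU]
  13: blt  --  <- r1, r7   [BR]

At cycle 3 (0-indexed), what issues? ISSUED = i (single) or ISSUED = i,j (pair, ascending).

  cy0 -> i0&i1 (mul.MUL/st.MEM) pair
  cy1 -> i2 (mulh.MUL) no-port MUL/MUL
  cy2 -> i3&i4 (mulh.MUL/sll.ALU) pair
  cy3 -> i5 (add.ALU) RAW r6
  cy4 -> i6 (or.ALU) RAW r5
  cy5 -> i7&i8 (sll.ALU/add.ALU) pair
  cy6 -> i9 (add.ALU) WAW r0
  cy7 -> i10&i11 (sub.ALU/mul.MUL) pair
  cy8 -> i12&i13 (and.ALU/blt.BR) pair

ISSUED = 5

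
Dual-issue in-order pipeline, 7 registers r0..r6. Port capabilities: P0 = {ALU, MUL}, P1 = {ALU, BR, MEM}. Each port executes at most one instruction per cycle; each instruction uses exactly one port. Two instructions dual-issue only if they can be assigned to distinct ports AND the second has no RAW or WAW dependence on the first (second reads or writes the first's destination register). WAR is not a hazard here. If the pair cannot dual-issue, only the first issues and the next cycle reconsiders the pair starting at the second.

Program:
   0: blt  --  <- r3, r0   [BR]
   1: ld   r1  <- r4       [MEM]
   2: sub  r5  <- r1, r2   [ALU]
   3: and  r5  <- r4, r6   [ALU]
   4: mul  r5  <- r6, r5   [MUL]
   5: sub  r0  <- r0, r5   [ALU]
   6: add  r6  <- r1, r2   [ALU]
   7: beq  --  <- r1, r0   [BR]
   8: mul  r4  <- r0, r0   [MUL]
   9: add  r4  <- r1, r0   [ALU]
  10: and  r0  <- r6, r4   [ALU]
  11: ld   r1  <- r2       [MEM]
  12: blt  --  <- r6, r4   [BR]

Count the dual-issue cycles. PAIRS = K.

c0: i0 blt  no-port BR/MEM
c1: i1 ld  RAW r1
c2: i2 sub  WAW r5
c3: i3 and  RAW+WAW r5
c4: i4 mul  RAW r5
c5: i5,i6 sub add  2-wide
c6: i7,i8 beq mul  2-wide
c7: i9 add  RAW r4
c8: i10,i11 and ld  2-wide
c9: i12 blt  tail

PAIRS = 3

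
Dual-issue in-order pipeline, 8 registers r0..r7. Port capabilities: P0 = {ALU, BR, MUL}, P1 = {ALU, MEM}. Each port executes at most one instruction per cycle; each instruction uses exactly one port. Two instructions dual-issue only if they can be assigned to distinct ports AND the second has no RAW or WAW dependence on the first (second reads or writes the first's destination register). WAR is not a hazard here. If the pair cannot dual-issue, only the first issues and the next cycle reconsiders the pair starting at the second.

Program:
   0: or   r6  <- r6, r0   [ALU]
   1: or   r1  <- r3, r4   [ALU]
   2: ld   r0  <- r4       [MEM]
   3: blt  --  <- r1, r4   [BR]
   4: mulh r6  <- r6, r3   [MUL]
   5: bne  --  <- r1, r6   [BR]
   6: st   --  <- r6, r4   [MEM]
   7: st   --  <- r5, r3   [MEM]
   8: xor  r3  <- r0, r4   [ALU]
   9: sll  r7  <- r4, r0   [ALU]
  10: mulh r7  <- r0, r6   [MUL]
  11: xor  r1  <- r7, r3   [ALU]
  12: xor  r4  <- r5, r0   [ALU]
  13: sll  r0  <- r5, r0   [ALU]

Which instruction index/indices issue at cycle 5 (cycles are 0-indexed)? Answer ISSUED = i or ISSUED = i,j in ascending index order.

ISSUED = 9

#0 head=0: or/or i0,i1 dual
#1 head=2: ld/blt i2,i3 dual
#2 head=4: mulh i4 no-port MUL/BR
#3 head=5: bne/st i5,i6 dual
#4 head=7: st/xor i7,i8 dual
#5 head=9: sll i9 WAW r7
#6 head=10: mulh i10 RAW r7
#7 head=11: xor/xor i11,i12 dual
#8 head=13: sll i13 tail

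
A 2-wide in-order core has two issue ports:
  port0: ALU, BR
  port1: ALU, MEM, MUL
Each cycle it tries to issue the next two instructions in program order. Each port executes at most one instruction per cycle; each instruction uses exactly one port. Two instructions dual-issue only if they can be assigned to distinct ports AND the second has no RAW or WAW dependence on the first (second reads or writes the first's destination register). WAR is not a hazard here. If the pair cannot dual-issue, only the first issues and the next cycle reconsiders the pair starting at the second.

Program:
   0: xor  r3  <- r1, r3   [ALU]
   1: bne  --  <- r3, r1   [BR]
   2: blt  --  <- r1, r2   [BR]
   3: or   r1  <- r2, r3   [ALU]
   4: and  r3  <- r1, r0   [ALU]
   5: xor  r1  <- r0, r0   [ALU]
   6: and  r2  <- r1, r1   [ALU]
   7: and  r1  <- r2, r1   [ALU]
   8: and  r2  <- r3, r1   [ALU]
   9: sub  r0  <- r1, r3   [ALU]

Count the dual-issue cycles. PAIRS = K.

t=0 i0:xor.ALU ; RAW r3
t=1 i1:bne.BR ; no-port BR/BR
t=2 i2/i3:blt.BR or.ALU ; pair
t=3 i4/i5:and.ALU xor.ALU ; pair
t=4 i6:and.ALU ; RAW r2
t=5 i7:and.ALU ; RAW r1
t=6 i8/i9:and.ALU sub.ALU ; pair

PAIRS = 3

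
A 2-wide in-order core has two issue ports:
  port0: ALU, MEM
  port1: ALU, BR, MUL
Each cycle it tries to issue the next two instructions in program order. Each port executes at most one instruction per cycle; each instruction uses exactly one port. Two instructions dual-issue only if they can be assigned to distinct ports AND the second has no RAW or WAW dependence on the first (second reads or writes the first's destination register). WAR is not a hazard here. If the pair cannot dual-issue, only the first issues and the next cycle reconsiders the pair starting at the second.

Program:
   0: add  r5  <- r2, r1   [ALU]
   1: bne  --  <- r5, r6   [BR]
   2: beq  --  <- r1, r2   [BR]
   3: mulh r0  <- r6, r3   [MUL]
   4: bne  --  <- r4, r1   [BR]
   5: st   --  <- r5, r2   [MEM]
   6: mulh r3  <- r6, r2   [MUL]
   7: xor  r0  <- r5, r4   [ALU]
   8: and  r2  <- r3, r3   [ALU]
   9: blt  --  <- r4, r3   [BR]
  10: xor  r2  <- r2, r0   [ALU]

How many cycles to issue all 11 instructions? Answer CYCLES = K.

CYCLES = 8

  cy0 -> i0 (add.ALU) RAW r5
  cy1 -> i1 (bne.BR) no-port BR/BR
  cy2 -> i2 (beq.BR) no-port BR/MUL
  cy3 -> i3 (mulh.MUL) no-port MUL/BR
  cy4 -> i4/i5 (bne.BR+st.MEM) dual
  cy5 -> i6/i7 (mulh.MUL+xor.ALU) dual
  cy6 -> i8/i9 (and.ALU+blt.BR) dual
  cy7 -> i10 (xor.ALU) tail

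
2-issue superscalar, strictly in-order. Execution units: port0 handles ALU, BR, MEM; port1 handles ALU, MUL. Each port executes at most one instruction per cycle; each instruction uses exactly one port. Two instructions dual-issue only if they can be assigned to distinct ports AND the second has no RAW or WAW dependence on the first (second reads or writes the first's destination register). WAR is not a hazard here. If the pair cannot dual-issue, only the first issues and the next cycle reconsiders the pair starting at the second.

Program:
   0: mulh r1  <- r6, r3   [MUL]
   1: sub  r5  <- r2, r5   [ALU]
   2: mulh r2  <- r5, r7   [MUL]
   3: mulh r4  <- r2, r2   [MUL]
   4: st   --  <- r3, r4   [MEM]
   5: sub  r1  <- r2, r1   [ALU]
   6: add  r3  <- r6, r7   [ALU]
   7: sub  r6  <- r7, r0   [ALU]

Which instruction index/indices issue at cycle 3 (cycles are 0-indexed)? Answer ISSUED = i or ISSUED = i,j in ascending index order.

ISSUED = 4,5

t=0 i0&i1:mulh.MUL/sub.ALU ; 2-wide
t=1 i2:mulh.MUL ; no-port MUL/MUL
t=2 i3:mulh.MUL ; RAW r4
t=3 i4&i5:st.MEM/sub.ALU ; 2-wide
t=4 i6&i7:add.ALU/sub.ALU ; 2-wide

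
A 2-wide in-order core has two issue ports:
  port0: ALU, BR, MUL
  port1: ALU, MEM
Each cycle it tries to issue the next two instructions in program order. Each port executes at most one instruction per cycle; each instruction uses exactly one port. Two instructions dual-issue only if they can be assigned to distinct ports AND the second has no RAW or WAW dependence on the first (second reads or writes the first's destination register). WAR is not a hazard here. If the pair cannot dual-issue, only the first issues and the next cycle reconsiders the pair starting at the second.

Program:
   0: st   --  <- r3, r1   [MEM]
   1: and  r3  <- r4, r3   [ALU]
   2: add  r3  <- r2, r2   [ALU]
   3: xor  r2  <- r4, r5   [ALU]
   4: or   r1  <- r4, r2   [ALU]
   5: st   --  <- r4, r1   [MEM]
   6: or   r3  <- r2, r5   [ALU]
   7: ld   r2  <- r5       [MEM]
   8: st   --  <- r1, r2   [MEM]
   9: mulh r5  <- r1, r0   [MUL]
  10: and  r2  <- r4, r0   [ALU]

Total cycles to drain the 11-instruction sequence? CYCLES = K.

CYCLES = 7

t=0 i0+i1:st/and ; dual
t=1 i2+i3:add/xor ; dual
t=2 i4:or ; RAW r1
t=3 i5+i6:st/or ; dual
t=4 i7:ld ; no-port MEM/MEM
t=5 i8+i9:st/mulh ; dual
t=6 i10:and ; tail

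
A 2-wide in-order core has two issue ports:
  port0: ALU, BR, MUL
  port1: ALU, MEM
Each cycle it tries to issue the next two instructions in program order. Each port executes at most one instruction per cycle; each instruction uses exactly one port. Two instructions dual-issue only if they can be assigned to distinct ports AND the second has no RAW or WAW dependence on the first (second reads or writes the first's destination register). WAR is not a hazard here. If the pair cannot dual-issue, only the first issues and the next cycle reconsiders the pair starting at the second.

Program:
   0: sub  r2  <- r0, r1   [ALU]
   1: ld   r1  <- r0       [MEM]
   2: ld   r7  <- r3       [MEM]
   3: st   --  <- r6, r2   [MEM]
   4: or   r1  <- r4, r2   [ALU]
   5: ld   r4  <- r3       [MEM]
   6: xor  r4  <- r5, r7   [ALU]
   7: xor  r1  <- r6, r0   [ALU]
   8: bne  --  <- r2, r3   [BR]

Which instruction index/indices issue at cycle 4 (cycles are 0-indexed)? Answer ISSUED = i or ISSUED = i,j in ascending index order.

[0] i0,i1  sub.ALU/ld.MEM  -- dual
[1] i2  ld.MEM  -- no-port MEM/MEM
[2] i3,i4  st.MEM/or.ALU  -- dual
[3] i5  ld.MEM  -- WAW r4
[4] i6,i7  xor.ALU/xor.ALU  -- dual
[5] i8  bne.BR  -- tail

ISSUED = 6,7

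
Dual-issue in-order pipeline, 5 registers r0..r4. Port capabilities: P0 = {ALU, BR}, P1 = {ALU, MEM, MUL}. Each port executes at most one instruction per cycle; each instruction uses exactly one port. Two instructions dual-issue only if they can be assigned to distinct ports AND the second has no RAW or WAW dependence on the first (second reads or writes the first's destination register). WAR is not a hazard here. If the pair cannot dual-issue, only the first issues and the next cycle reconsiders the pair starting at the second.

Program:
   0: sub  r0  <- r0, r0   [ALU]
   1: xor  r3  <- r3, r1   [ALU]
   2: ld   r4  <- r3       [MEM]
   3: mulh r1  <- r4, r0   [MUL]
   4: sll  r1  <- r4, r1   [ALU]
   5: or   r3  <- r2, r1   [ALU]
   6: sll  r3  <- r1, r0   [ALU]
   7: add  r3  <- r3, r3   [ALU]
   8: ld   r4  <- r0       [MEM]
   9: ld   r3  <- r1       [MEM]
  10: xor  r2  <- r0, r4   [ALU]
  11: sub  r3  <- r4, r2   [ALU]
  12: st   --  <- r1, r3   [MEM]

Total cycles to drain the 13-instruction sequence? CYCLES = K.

CYCLES = 10

0. sub.ALU/xor.ALU @i0/i1  | dual
1. ld.MEM @i2  | no-port MEM/MUL
2. mulh.MUL @i3  | RAW+WAW r1
3. sll.ALU @i4  | RAW r1
4. or.ALU @i5  | WAW r3
5. sll.ALU @i6  | RAW+WAW r3
6. add.ALU/ld.MEM @i7/i8  | dual
7. ld.MEM/xor.ALU @i9/i10  | dual
8. sub.ALU @i11  | RAW r3
9. st.MEM @i12  | tail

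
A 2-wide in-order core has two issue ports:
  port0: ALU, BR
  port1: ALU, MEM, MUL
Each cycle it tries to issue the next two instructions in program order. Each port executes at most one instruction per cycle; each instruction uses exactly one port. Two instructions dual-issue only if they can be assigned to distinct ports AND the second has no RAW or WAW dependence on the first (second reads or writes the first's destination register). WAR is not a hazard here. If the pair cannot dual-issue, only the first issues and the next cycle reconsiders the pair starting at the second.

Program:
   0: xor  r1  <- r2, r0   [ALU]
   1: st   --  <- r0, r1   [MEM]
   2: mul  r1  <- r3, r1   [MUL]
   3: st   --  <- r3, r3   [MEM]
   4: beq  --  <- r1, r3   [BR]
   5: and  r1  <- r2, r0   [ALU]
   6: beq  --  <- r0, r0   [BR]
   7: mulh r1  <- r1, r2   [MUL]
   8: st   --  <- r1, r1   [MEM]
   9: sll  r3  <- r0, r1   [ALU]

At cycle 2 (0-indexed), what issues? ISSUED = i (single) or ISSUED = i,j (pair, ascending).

  cy0 -> i0 (xor.ALU) RAW r1
  cy1 -> i1 (st.MEM) no-port MEM/MUL
  cy2 -> i2 (mul.MUL) no-port MUL/MEM
  cy3 -> i3&i4 (st.MEM/beq.BR) 2-wide
  cy4 -> i5&i6 (and.ALU/beq.BR) 2-wide
  cy5 -> i7 (mulh.MUL) no-port MUL/MEM
  cy6 -> i8&i9 (st.MEM/sll.ALU) 2-wide

ISSUED = 2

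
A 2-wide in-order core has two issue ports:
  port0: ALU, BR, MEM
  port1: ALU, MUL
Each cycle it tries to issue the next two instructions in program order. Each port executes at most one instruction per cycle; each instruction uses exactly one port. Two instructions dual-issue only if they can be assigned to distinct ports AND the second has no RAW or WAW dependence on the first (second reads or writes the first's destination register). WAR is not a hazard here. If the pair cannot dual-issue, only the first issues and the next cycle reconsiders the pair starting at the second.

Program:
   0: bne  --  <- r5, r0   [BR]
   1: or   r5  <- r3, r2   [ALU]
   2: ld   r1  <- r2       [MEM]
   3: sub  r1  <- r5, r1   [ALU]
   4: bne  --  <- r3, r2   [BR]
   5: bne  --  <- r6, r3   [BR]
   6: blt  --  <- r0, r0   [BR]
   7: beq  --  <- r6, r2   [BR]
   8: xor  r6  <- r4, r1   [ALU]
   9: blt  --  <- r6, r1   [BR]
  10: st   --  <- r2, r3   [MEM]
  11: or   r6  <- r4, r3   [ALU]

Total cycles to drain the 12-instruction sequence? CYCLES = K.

0. bne.BR;or.ALU @i0&i1  | dual
1. ld.MEM @i2  | RAW+WAW r1
2. sub.ALU;bne.BR @i3&i4  | dual
3. bne.BR @i5  | no-port BR/BR
4. blt.BR @i6  | no-port BR/BR
5. beq.BR;xor.ALU @i7&i8  | dual
6. blt.BR @i9  | no-port BR/MEM
7. st.MEM;or.ALU @i10&i11  | dual

CYCLES = 8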